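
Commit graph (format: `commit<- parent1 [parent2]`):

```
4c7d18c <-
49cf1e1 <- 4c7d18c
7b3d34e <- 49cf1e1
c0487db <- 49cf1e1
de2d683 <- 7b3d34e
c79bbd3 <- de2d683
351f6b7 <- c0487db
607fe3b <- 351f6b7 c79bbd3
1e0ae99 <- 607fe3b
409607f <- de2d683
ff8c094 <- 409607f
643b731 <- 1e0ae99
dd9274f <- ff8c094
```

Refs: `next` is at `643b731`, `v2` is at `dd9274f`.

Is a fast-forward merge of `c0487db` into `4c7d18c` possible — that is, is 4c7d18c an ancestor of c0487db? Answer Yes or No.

A fast-forward from 4c7d18c to c0487db is possible iff 4c7d18c is an ancestor of c0487db.
Ancestors of c0487db: {49cf1e1, 4c7d18c, c0487db}.
4c7d18c is among them, so fast-forward is possible.

Yes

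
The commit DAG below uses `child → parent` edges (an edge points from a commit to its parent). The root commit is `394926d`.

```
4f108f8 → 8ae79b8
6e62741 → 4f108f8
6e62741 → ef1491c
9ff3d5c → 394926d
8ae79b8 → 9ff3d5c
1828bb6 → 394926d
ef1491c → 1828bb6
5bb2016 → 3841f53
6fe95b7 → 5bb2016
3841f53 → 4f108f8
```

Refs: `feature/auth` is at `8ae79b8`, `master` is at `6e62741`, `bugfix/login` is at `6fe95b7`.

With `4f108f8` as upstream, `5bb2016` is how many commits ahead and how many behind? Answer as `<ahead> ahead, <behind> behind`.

Reachable from 5bb2016: {3841f53, 394926d, 4f108f8, 5bb2016, 8ae79b8, 9ff3d5c}.
Reachable from 4f108f8: {394926d, 4f108f8, 8ae79b8, 9ff3d5c}.
Only in 5bb2016's history (ahead): {3841f53, 5bb2016} — 2.
Only in 4f108f8's history (behind): {} — 0.

2 ahead, 0 behind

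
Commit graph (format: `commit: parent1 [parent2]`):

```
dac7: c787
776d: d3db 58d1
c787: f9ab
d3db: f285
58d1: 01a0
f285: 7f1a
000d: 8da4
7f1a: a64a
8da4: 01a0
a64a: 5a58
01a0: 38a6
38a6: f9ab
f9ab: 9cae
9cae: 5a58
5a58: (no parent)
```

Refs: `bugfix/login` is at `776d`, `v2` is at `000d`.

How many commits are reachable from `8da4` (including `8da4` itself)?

Walking parent pointers from 8da4: reachable set = {01a0, 38a6, 5a58, 8da4, 9cae, f9ab}.
That is 6 commits.

6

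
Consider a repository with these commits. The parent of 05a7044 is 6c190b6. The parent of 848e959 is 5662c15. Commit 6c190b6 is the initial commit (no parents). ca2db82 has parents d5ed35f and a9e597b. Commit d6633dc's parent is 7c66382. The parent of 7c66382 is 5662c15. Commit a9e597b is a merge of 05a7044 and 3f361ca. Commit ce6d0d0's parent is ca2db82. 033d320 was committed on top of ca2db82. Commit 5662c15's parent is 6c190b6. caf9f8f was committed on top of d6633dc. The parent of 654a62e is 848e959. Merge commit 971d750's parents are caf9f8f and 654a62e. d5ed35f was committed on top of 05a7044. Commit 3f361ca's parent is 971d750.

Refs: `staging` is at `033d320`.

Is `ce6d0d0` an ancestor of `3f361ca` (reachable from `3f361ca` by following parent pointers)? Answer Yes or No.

No

Ancestors of 3f361ca: {3f361ca, 5662c15, 654a62e, 6c190b6, 7c66382, 848e959, 971d750, caf9f8f, d6633dc}.
ce6d0d0 is not in that set, so it is not an ancestor of 3f361ca.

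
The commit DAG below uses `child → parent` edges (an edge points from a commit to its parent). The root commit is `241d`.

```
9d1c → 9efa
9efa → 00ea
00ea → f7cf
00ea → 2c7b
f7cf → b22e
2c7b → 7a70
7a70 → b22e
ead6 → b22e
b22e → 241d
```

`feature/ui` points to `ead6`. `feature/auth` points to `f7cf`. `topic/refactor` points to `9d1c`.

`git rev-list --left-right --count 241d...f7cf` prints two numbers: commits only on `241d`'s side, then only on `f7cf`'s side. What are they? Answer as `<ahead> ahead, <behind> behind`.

0 ahead, 2 behind

Reachable from 241d: {241d}.
Reachable from f7cf: {241d, b22e, f7cf}.
Only in 241d's history (ahead): {} — 0.
Only in f7cf's history (behind): {b22e, f7cf} — 2.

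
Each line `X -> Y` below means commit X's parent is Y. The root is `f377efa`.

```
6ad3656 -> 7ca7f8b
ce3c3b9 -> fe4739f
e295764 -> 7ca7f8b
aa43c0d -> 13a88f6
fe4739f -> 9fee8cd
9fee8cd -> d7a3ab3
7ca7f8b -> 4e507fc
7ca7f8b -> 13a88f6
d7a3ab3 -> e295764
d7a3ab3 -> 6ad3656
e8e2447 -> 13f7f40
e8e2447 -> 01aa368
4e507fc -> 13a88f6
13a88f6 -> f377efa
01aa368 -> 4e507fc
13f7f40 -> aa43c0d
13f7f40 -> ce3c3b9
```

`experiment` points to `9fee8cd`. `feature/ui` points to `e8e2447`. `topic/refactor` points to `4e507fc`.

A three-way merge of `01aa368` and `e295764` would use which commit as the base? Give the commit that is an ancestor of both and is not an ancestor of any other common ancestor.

4e507fc

Ancestors of 01aa368: {01aa368, 13a88f6, 4e507fc, f377efa}.
Ancestors of e295764: {13a88f6, 4e507fc, 7ca7f8b, e295764, f377efa}.
Common ancestors: {13a88f6, 4e507fc, f377efa}.
Among these, 4e507fc is not an ancestor of any other common ancestor — it is the merge base.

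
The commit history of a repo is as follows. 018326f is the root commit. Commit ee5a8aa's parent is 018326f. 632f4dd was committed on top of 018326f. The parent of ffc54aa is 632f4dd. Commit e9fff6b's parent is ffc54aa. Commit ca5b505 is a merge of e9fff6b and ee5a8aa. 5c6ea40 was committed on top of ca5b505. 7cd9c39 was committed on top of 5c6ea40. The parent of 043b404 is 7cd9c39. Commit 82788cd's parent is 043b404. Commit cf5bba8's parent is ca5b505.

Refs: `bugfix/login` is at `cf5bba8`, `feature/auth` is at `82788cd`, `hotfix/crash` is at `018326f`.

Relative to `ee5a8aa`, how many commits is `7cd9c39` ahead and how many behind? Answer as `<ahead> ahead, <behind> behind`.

6 ahead, 0 behind

Reachable from 7cd9c39: {018326f, 5c6ea40, 632f4dd, 7cd9c39, ca5b505, e9fff6b, ee5a8aa, ffc54aa}.
Reachable from ee5a8aa: {018326f, ee5a8aa}.
Only in 7cd9c39's history (ahead): {5c6ea40, 632f4dd, 7cd9c39, ca5b505, e9fff6b, ffc54aa} — 6.
Only in ee5a8aa's history (behind): {} — 0.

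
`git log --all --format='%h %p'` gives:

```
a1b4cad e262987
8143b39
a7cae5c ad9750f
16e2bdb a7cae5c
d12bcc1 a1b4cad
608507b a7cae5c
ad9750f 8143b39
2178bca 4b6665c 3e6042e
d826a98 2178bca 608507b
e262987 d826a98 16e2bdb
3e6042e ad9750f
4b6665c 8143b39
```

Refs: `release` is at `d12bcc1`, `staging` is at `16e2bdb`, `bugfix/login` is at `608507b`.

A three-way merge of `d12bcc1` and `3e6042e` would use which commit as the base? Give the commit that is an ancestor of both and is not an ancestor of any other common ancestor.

3e6042e

Ancestors of d12bcc1: {16e2bdb, 2178bca, 3e6042e, 4b6665c, 608507b, 8143b39, a1b4cad, a7cae5c, ad9750f, d12bcc1, d826a98, e262987}.
Ancestors of 3e6042e: {3e6042e, 8143b39, ad9750f}.
Common ancestors: {3e6042e, 8143b39, ad9750f}.
Among these, 3e6042e is not an ancestor of any other common ancestor — it is the merge base.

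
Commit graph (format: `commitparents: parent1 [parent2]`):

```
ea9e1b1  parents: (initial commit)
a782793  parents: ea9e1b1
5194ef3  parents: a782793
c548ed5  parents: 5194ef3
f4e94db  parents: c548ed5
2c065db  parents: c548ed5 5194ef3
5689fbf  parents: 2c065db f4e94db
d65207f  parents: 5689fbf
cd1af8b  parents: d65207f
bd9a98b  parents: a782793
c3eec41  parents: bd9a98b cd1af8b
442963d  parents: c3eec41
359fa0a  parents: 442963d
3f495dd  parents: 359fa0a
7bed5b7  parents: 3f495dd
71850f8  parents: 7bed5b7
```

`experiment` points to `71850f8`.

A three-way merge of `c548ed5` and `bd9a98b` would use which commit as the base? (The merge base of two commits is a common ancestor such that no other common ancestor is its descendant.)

a782793

Ancestors of c548ed5: {5194ef3, a782793, c548ed5, ea9e1b1}.
Ancestors of bd9a98b: {a782793, bd9a98b, ea9e1b1}.
Common ancestors: {a782793, ea9e1b1}.
Among these, a782793 is not an ancestor of any other common ancestor — it is the merge base.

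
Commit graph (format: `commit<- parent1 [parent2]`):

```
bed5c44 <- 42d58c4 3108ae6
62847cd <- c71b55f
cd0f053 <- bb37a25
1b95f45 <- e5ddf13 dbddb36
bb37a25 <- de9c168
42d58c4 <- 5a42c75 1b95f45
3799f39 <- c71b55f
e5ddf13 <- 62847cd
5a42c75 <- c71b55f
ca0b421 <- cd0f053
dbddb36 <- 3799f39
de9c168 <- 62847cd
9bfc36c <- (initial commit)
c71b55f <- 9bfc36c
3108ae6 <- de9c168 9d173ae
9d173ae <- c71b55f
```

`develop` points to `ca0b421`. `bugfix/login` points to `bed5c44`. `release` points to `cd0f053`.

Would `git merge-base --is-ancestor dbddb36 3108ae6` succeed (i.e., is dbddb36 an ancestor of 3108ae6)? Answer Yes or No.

No

Ancestors of 3108ae6: {3108ae6, 62847cd, 9bfc36c, 9d173ae, c71b55f, de9c168}.
dbddb36 is not in that set, so it is not an ancestor of 3108ae6.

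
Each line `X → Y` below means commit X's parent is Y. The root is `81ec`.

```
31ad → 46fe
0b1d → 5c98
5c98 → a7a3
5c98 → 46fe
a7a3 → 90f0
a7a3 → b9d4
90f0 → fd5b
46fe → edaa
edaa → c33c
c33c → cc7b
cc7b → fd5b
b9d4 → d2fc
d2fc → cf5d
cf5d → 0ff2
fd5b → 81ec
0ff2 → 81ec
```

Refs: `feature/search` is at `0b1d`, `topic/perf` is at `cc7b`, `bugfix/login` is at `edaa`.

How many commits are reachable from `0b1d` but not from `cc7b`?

11

Reachable from 0b1d: {0b1d, 0ff2, 46fe, 5c98, 81ec, 90f0, a7a3, b9d4, c33c, cc7b, cf5d, d2fc, edaa, fd5b}.
Reachable from cc7b: {81ec, cc7b, fd5b}.
In 0b1d's history but not cc7b's: {0b1d, 0ff2, 46fe, 5c98, 90f0, a7a3, b9d4, c33c, cf5d, d2fc, edaa} — 11 commits.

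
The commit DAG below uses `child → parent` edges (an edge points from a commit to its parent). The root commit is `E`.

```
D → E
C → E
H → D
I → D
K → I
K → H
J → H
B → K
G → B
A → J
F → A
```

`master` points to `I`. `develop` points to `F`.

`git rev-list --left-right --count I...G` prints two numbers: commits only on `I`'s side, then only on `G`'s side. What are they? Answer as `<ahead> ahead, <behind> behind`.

0 ahead, 4 behind

Reachable from I: {D, E, I}.
Reachable from G: {B, D, E, G, H, I, K}.
Only in I's history (ahead): {} — 0.
Only in G's history (behind): {B, G, H, K} — 4.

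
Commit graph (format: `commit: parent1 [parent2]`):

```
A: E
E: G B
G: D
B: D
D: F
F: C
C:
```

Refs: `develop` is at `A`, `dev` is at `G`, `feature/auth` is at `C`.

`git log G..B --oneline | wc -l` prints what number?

1

Reachable from B: {B, C, D, F}.
Reachable from G: {C, D, F, G}.
In B's history but not G's: {B} — 1 commit.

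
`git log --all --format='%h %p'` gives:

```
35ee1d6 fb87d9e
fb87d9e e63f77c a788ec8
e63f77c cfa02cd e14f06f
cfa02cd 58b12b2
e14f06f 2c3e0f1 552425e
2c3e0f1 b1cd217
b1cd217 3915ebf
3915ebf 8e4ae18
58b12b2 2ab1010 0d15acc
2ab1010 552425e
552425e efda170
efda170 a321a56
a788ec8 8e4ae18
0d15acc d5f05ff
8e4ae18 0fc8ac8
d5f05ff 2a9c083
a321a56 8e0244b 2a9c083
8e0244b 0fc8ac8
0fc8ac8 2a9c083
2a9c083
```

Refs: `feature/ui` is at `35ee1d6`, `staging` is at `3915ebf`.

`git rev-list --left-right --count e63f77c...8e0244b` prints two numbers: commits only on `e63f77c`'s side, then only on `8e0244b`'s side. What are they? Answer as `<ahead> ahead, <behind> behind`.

14 ahead, 0 behind

Reachable from e63f77c: {0d15acc, 0fc8ac8, 2a9c083, 2ab1010, 2c3e0f1, 3915ebf, 552425e, 58b12b2, 8e0244b, 8e4ae18, a321a56, b1cd217, cfa02cd, d5f05ff, e14f06f, e63f77c, efda170}.
Reachable from 8e0244b: {0fc8ac8, 2a9c083, 8e0244b}.
Only in e63f77c's history (ahead): {0d15acc, 2ab1010, 2c3e0f1, 3915ebf, 552425e, 58b12b2, 8e4ae18, a321a56, b1cd217, cfa02cd, d5f05ff, e14f06f, e63f77c, efda170} — 14.
Only in 8e0244b's history (behind): {} — 0.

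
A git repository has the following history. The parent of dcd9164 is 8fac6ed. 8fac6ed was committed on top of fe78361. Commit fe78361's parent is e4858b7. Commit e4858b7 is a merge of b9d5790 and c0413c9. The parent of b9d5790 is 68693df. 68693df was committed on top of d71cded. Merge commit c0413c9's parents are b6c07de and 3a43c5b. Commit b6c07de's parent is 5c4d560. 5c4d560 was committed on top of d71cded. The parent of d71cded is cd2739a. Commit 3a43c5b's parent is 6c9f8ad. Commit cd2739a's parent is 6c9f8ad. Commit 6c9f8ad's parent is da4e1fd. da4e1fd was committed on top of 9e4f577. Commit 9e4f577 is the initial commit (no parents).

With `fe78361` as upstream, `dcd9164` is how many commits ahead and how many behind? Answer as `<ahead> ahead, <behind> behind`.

Reachable from dcd9164: {3a43c5b, 5c4d560, 68693df, 6c9f8ad, 8fac6ed, 9e4f577, b6c07de, b9d5790, c0413c9, cd2739a, d71cded, da4e1fd, dcd9164, e4858b7, fe78361}.
Reachable from fe78361: {3a43c5b, 5c4d560, 68693df, 6c9f8ad, 9e4f577, b6c07de, b9d5790, c0413c9, cd2739a, d71cded, da4e1fd, e4858b7, fe78361}.
Only in dcd9164's history (ahead): {8fac6ed, dcd9164} — 2.
Only in fe78361's history (behind): {} — 0.

2 ahead, 0 behind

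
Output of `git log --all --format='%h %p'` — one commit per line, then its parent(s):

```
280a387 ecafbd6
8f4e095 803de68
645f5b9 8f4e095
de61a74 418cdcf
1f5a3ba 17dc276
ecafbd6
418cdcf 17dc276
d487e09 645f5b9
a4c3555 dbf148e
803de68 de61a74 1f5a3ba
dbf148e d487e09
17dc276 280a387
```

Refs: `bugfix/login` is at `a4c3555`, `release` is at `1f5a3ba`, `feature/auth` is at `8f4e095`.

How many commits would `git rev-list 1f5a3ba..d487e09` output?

Reachable from d487e09: {17dc276, 1f5a3ba, 280a387, 418cdcf, 645f5b9, 803de68, 8f4e095, d487e09, de61a74, ecafbd6}.
Reachable from 1f5a3ba: {17dc276, 1f5a3ba, 280a387, ecafbd6}.
In d487e09's history but not 1f5a3ba's: {418cdcf, 645f5b9, 803de68, 8f4e095, d487e09, de61a74} — 6 commits.

6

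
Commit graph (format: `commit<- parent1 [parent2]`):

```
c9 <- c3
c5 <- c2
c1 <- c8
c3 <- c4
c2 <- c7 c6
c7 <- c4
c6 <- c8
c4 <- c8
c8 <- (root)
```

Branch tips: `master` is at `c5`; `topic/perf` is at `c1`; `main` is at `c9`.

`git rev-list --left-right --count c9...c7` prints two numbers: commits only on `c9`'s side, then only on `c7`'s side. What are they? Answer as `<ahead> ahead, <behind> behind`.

2 ahead, 1 behind

Reachable from c9: {c3, c4, c8, c9}.
Reachable from c7: {c4, c7, c8}.
Only in c9's history (ahead): {c3, c9} — 2.
Only in c7's history (behind): {c7} — 1.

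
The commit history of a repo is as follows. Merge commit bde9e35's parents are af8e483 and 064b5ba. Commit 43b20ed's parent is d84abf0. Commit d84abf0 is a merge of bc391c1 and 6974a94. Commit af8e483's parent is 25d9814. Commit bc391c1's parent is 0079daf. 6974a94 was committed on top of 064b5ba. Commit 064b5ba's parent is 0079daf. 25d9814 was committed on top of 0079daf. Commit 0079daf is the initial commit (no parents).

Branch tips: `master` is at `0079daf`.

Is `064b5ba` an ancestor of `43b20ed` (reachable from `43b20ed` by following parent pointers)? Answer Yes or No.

Yes

Ancestors of 43b20ed (commits reachable by following parents): {0079daf, 064b5ba, 43b20ed, 6974a94, bc391c1, d84abf0}.
064b5ba is in that set, so it is an ancestor of 43b20ed.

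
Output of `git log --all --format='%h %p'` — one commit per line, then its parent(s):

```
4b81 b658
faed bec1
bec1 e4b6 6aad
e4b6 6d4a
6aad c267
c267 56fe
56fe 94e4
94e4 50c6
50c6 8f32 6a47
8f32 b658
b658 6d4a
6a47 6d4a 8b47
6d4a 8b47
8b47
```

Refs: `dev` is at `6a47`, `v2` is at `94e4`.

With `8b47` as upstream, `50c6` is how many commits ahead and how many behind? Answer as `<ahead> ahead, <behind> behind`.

Reachable from 50c6: {50c6, 6a47, 6d4a, 8b47, 8f32, b658}.
Reachable from 8b47: {8b47}.
Only in 50c6's history (ahead): {50c6, 6a47, 6d4a, 8f32, b658} — 5.
Only in 8b47's history (behind): {} — 0.

5 ahead, 0 behind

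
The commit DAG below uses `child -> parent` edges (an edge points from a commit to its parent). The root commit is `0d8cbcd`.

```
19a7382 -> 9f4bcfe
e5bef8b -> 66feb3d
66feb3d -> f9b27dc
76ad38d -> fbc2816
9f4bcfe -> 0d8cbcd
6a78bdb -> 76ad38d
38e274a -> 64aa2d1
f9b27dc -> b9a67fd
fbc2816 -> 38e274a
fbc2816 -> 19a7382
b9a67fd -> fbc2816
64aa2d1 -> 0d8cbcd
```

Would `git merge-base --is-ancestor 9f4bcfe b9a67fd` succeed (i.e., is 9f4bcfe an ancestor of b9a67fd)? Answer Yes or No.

Ancestors of b9a67fd (commits reachable by following parents): {0d8cbcd, 19a7382, 38e274a, 64aa2d1, 9f4bcfe, b9a67fd, fbc2816}.
9f4bcfe is in that set, so it is an ancestor of b9a67fd.

Yes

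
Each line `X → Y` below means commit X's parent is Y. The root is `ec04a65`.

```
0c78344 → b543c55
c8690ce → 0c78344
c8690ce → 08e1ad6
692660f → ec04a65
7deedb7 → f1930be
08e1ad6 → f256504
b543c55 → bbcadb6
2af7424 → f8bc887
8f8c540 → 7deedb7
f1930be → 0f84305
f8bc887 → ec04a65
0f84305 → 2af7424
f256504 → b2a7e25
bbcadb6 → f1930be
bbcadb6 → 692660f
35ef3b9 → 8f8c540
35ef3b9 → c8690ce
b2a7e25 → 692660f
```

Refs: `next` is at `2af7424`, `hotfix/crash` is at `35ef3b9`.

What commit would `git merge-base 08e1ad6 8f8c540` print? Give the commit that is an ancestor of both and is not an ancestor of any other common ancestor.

Ancestors of 08e1ad6: {08e1ad6, 692660f, b2a7e25, ec04a65, f256504}.
Ancestors of 8f8c540: {0f84305, 2af7424, 7deedb7, 8f8c540, ec04a65, f1930be, f8bc887}.
Common ancestors: {ec04a65}.
The only common ancestor is ec04a65, so it is the merge base.

ec04a65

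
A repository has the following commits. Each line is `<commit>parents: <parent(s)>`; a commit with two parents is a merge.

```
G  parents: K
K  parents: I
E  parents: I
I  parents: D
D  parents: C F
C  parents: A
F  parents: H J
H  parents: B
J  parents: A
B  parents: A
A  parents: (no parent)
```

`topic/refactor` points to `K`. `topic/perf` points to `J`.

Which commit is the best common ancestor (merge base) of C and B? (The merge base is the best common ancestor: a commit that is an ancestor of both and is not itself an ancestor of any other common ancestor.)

A

Ancestors of C: {A, C}.
Ancestors of B: {A, B}.
Common ancestors: {A}.
The only common ancestor is A, so it is the merge base.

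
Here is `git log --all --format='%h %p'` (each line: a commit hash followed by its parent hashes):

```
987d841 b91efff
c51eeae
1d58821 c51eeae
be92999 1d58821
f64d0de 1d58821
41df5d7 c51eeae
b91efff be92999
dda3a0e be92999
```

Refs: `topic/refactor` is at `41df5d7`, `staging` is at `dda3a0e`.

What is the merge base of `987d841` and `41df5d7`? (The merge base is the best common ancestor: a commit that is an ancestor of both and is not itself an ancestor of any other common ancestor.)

Ancestors of 987d841: {1d58821, 987d841, b91efff, be92999, c51eeae}.
Ancestors of 41df5d7: {41df5d7, c51eeae}.
Common ancestors: {c51eeae}.
The only common ancestor is c51eeae, so it is the merge base.

c51eeae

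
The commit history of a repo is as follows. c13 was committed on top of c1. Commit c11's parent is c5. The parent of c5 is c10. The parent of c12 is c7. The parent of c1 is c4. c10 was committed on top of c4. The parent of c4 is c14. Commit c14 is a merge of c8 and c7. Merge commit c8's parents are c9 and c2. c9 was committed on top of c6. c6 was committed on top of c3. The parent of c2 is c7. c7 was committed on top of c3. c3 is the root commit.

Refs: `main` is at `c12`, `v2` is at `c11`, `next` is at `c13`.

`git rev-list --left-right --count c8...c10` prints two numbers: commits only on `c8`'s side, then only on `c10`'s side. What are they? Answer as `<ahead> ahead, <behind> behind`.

0 ahead, 3 behind

Reachable from c8: {c2, c3, c6, c7, c8, c9}.
Reachable from c10: {c10, c14, c2, c3, c4, c6, c7, c8, c9}.
Only in c8's history (ahead): {} — 0.
Only in c10's history (behind): {c10, c14, c4} — 3.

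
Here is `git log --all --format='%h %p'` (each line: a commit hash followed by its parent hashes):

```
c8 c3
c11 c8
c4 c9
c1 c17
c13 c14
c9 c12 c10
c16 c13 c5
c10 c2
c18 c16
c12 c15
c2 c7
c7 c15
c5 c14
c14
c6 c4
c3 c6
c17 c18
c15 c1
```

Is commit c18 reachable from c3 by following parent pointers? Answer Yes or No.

Ancestors of c3 (commits reachable by following parents): {c1, c10, c12, c13, c14, c15, c16, c17, c18, c2, c3, c4, c5, c6, c7, c9}.
c18 is in that set, so it is an ancestor of c3.

Yes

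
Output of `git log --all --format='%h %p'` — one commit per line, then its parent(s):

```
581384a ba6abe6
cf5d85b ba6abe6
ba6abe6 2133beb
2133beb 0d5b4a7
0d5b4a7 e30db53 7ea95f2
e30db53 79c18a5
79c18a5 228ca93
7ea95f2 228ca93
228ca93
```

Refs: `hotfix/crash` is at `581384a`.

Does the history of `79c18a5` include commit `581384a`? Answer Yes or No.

No

Ancestors of 79c18a5: {228ca93, 79c18a5}.
581384a is not in that set, so it is not an ancestor of 79c18a5.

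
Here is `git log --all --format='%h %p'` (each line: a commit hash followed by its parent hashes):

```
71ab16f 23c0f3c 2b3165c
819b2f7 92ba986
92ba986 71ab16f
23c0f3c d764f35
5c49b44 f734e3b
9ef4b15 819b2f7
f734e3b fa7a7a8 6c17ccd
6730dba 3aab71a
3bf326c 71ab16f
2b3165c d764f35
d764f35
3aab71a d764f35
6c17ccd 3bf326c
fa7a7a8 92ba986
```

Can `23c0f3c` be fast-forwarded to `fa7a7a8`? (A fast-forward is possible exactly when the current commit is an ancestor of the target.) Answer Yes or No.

A fast-forward from 23c0f3c to fa7a7a8 is possible iff 23c0f3c is an ancestor of fa7a7a8.
Ancestors of fa7a7a8: {23c0f3c, 2b3165c, 71ab16f, 92ba986, d764f35, fa7a7a8}.
23c0f3c is among them, so fast-forward is possible.

Yes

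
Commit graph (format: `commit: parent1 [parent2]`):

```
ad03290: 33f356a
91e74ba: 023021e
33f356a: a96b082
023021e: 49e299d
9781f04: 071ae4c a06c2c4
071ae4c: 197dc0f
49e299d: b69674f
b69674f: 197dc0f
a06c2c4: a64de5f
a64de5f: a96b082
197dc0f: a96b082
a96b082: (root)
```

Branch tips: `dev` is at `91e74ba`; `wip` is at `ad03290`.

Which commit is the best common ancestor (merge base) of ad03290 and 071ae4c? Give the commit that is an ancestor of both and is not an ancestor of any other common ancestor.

a96b082

Ancestors of ad03290: {33f356a, a96b082, ad03290}.
Ancestors of 071ae4c: {071ae4c, 197dc0f, a96b082}.
Common ancestors: {a96b082}.
The only common ancestor is a96b082, so it is the merge base.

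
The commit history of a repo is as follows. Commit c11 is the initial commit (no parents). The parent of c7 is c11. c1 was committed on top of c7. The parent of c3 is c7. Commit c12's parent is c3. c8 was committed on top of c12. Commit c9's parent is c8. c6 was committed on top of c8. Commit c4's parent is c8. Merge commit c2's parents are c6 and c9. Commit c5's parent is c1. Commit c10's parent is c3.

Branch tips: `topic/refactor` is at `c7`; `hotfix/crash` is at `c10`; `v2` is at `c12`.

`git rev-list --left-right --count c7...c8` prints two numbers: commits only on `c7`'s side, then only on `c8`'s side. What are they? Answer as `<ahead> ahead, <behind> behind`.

Reachable from c7: {c11, c7}.
Reachable from c8: {c11, c12, c3, c7, c8}.
Only in c7's history (ahead): {} — 0.
Only in c8's history (behind): {c12, c3, c8} — 3.

0 ahead, 3 behind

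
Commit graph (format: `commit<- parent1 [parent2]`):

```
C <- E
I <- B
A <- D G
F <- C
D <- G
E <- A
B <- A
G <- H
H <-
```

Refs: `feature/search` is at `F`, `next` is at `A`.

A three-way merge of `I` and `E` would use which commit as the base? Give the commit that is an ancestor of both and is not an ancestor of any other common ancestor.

A

Ancestors of I: {A, B, D, G, H, I}.
Ancestors of E: {A, D, E, G, H}.
Common ancestors: {A, D, G, H}.
Among these, A is not an ancestor of any other common ancestor — it is the merge base.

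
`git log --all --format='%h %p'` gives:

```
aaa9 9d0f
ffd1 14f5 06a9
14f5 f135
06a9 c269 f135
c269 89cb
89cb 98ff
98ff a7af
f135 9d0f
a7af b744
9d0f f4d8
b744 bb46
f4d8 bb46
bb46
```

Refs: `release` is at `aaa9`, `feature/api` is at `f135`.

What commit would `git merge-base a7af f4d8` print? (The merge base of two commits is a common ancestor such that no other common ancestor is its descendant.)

Ancestors of a7af: {a7af, b744, bb46}.
Ancestors of f4d8: {bb46, f4d8}.
Common ancestors: {bb46}.
The only common ancestor is bb46, so it is the merge base.

bb46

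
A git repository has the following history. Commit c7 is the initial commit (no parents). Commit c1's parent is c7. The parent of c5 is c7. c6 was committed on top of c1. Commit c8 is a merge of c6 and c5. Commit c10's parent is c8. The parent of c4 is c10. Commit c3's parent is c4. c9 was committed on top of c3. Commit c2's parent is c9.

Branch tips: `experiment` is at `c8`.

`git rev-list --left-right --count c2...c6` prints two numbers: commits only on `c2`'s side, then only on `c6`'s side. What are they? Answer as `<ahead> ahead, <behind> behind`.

Reachable from c2: {c1, c10, c2, c3, c4, c5, c6, c7, c8, c9}.
Reachable from c6: {c1, c6, c7}.
Only in c2's history (ahead): {c10, c2, c3, c4, c5, c8, c9} — 7.
Only in c6's history (behind): {} — 0.

7 ahead, 0 behind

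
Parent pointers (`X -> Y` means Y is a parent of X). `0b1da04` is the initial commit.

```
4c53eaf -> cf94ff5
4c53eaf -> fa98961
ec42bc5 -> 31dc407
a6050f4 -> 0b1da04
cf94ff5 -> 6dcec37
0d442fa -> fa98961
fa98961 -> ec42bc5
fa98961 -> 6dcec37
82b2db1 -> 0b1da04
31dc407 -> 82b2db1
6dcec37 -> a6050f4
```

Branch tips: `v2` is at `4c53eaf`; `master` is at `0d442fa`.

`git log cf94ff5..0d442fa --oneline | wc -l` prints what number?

Reachable from 0d442fa: {0b1da04, 0d442fa, 31dc407, 6dcec37, 82b2db1, a6050f4, ec42bc5, fa98961}.
Reachable from cf94ff5: {0b1da04, 6dcec37, a6050f4, cf94ff5}.
In 0d442fa's history but not cf94ff5's: {0d442fa, 31dc407, 82b2db1, ec42bc5, fa98961} — 5 commits.

5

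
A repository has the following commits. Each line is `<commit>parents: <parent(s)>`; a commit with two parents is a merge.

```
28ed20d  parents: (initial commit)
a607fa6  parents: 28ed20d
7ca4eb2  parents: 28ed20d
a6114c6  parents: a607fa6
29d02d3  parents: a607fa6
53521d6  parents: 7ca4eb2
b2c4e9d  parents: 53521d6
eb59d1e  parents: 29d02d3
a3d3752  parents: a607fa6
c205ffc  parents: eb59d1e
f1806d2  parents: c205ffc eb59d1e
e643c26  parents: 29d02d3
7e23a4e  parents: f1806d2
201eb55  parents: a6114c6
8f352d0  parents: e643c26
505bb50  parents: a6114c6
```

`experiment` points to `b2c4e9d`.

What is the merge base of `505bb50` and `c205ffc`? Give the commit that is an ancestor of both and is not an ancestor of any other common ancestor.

Ancestors of 505bb50: {28ed20d, 505bb50, a607fa6, a6114c6}.
Ancestors of c205ffc: {28ed20d, 29d02d3, a607fa6, c205ffc, eb59d1e}.
Common ancestors: {28ed20d, a607fa6}.
Among these, a607fa6 is not an ancestor of any other common ancestor — it is the merge base.

a607fa6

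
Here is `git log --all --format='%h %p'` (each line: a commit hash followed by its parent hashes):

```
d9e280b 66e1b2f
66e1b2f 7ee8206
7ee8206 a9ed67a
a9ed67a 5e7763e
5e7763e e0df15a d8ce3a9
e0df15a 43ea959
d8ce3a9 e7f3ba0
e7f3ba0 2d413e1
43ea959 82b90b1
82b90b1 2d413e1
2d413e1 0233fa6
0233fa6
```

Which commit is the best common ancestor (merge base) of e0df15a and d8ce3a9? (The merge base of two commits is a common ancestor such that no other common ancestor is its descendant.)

Ancestors of e0df15a: {0233fa6, 2d413e1, 43ea959, 82b90b1, e0df15a}.
Ancestors of d8ce3a9: {0233fa6, 2d413e1, d8ce3a9, e7f3ba0}.
Common ancestors: {0233fa6, 2d413e1}.
Among these, 2d413e1 is not an ancestor of any other common ancestor — it is the merge base.

2d413e1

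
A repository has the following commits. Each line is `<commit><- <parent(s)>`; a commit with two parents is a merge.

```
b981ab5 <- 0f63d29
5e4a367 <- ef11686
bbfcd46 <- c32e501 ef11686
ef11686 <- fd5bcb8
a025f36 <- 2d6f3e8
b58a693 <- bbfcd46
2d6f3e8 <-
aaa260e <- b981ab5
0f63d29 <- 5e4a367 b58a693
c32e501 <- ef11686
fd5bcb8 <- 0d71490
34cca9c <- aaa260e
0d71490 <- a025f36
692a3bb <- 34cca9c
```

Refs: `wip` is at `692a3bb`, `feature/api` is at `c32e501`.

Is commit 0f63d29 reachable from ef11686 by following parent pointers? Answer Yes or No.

Ancestors of ef11686: {0d71490, 2d6f3e8, a025f36, ef11686, fd5bcb8}.
0f63d29 is not in that set, so it is not an ancestor of ef11686.

No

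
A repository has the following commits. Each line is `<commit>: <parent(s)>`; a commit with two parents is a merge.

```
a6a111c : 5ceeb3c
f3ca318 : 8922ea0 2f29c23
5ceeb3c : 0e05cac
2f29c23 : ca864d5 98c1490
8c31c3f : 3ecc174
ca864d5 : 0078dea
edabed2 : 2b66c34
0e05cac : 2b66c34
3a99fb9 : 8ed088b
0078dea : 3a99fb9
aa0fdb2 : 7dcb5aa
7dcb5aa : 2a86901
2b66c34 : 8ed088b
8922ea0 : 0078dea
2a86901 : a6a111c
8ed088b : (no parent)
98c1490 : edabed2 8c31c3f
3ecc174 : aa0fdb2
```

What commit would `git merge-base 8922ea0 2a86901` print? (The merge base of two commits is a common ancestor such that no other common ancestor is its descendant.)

Ancestors of 8922ea0: {0078dea, 3a99fb9, 8922ea0, 8ed088b}.
Ancestors of 2a86901: {0e05cac, 2a86901, 2b66c34, 5ceeb3c, 8ed088b, a6a111c}.
Common ancestors: {8ed088b}.
The only common ancestor is 8ed088b, so it is the merge base.

8ed088b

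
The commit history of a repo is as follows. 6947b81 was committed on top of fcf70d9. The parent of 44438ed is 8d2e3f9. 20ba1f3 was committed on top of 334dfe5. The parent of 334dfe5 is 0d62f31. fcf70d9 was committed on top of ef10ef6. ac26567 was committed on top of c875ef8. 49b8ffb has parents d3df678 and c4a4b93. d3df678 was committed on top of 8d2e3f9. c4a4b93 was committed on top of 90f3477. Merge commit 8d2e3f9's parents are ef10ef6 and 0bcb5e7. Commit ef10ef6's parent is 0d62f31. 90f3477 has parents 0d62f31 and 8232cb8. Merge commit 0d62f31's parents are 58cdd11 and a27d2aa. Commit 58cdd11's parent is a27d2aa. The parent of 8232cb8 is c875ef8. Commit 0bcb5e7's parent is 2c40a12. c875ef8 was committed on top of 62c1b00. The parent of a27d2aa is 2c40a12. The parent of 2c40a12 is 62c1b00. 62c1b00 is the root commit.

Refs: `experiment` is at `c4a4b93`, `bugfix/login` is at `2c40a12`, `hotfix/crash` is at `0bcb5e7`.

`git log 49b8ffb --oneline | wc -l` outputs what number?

Walking parent pointers from 49b8ffb: reachable set = {0bcb5e7, 0d62f31, 2c40a12, 49b8ffb, 58cdd11, 62c1b00, 8232cb8, 8d2e3f9, 90f3477, a27d2aa, c4a4b93, c875ef8, d3df678, ef10ef6}.
That is 14 commits.

14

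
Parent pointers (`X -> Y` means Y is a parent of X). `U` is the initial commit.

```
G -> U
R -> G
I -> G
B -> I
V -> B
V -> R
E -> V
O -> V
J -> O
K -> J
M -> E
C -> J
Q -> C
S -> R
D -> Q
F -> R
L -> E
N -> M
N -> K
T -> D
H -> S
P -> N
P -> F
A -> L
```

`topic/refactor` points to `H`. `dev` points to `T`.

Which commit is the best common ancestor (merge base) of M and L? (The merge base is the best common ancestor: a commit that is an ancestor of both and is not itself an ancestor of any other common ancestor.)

Ancestors of M: {B, E, G, I, M, R, U, V}.
Ancestors of L: {B, E, G, I, L, R, U, V}.
Common ancestors: {B, E, G, I, R, U, V}.
Among these, E is not an ancestor of any other common ancestor — it is the merge base.

E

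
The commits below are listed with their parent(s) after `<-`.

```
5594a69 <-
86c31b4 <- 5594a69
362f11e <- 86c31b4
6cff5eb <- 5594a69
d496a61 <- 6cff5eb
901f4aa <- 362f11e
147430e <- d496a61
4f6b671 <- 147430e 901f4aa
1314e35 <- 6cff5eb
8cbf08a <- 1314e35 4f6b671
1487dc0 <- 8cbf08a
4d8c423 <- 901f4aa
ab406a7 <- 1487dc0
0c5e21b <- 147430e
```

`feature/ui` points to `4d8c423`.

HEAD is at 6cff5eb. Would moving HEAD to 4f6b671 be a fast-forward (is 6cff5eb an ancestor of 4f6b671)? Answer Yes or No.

A fast-forward from 6cff5eb to 4f6b671 is possible iff 6cff5eb is an ancestor of 4f6b671.
Ancestors of 4f6b671: {147430e, 362f11e, 4f6b671, 5594a69, 6cff5eb, 86c31b4, 901f4aa, d496a61}.
6cff5eb is among them, so fast-forward is possible.

Yes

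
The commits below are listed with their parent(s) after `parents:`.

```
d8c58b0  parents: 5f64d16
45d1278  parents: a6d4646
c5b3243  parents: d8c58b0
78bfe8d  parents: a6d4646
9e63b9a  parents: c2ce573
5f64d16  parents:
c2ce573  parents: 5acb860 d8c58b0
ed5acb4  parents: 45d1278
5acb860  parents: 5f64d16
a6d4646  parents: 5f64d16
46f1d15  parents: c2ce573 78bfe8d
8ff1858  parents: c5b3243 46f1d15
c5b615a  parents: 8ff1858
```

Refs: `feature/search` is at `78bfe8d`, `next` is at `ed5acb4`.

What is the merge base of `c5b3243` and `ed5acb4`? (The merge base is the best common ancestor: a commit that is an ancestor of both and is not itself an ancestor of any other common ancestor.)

5f64d16

Ancestors of c5b3243: {5f64d16, c5b3243, d8c58b0}.
Ancestors of ed5acb4: {45d1278, 5f64d16, a6d4646, ed5acb4}.
Common ancestors: {5f64d16}.
The only common ancestor is 5f64d16, so it is the merge base.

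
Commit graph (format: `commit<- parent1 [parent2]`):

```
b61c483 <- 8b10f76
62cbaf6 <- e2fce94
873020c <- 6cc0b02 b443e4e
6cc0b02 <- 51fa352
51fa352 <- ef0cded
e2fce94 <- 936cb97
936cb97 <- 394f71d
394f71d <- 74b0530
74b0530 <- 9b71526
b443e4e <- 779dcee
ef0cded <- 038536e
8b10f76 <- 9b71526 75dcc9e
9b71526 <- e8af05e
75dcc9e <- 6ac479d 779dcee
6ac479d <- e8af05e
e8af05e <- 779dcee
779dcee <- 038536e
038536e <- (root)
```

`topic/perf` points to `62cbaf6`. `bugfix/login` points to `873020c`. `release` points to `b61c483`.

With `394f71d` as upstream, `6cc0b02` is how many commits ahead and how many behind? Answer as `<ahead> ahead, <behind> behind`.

Reachable from 6cc0b02: {038536e, 51fa352, 6cc0b02, ef0cded}.
Reachable from 394f71d: {038536e, 394f71d, 74b0530, 779dcee, 9b71526, e8af05e}.
Only in 6cc0b02's history (ahead): {51fa352, 6cc0b02, ef0cded} — 3.
Only in 394f71d's history (behind): {394f71d, 74b0530, 779dcee, 9b71526, e8af05e} — 5.

3 ahead, 5 behind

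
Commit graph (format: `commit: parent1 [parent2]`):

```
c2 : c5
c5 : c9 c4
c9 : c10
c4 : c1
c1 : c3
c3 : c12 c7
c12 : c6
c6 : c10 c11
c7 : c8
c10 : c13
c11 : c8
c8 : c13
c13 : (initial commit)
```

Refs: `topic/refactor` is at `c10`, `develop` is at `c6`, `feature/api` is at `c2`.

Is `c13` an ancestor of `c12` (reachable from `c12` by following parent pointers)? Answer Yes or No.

Yes

Ancestors of c12 (commits reachable by following parents): {c10, c11, c12, c13, c6, c8}.
c13 is in that set, so it is an ancestor of c12.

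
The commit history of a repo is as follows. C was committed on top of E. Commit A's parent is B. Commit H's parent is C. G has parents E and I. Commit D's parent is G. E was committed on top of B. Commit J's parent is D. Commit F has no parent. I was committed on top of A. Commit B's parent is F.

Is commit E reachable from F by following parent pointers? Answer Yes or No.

Ancestors of F: {F}.
E is not in that set, so it is not an ancestor of F.

No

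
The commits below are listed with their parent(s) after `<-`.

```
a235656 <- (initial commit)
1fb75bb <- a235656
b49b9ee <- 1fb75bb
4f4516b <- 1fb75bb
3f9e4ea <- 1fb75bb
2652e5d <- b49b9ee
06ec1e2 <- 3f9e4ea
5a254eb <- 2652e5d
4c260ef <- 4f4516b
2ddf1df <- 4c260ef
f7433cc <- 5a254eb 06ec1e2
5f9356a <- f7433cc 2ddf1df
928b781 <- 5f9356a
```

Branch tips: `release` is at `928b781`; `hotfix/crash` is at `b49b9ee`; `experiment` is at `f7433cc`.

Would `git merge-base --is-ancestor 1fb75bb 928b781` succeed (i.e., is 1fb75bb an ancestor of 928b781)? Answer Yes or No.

Ancestors of 928b781 (commits reachable by following parents): {06ec1e2, 1fb75bb, 2652e5d, 2ddf1df, 3f9e4ea, 4c260ef, 4f4516b, 5a254eb, 5f9356a, 928b781, a235656, b49b9ee, f7433cc}.
1fb75bb is in that set, so it is an ancestor of 928b781.

Yes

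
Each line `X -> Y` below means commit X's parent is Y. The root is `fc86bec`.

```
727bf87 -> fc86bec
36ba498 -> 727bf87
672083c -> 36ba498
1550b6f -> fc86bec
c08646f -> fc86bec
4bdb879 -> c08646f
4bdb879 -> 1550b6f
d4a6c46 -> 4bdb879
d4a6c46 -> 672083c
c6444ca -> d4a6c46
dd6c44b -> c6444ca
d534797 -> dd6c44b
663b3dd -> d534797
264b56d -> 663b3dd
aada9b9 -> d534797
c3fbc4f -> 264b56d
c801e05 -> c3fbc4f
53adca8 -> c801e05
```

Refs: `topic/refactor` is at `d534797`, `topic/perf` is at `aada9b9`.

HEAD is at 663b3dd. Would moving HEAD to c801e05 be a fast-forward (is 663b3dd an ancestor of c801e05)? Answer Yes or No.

Yes

A fast-forward from 663b3dd to c801e05 is possible iff 663b3dd is an ancestor of c801e05.
Ancestors of c801e05: {1550b6f, 264b56d, 36ba498, 4bdb879, 663b3dd, 672083c, 727bf87, c08646f, c3fbc4f, c6444ca, c801e05, d4a6c46, d534797, dd6c44b, fc86bec}.
663b3dd is among them, so fast-forward is possible.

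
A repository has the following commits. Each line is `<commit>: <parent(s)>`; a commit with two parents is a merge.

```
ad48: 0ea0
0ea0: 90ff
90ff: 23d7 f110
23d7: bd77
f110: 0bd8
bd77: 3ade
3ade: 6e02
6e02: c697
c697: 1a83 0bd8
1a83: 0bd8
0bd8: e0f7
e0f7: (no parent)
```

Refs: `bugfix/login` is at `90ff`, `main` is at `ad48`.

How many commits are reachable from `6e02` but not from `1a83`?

Reachable from 6e02: {0bd8, 1a83, 6e02, c697, e0f7}.
Reachable from 1a83: {0bd8, 1a83, e0f7}.
In 6e02's history but not 1a83's: {6e02, c697} — 2 commits.

2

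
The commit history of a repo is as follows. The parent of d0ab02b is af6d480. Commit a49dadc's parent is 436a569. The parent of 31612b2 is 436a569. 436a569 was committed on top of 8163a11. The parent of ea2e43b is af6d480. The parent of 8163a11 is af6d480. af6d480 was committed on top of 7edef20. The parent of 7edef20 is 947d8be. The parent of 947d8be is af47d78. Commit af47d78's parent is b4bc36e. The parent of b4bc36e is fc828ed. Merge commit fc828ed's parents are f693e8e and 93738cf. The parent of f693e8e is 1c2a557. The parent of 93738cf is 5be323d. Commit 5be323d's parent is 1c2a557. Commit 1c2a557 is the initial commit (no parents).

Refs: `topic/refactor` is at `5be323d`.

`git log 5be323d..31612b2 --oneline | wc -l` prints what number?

11

Reachable from 31612b2: {1c2a557, 31612b2, 436a569, 5be323d, 7edef20, 8163a11, 93738cf, 947d8be, af47d78, af6d480, b4bc36e, f693e8e, fc828ed}.
Reachable from 5be323d: {1c2a557, 5be323d}.
In 31612b2's history but not 5be323d's: {31612b2, 436a569, 7edef20, 8163a11, 93738cf, 947d8be, af47d78, af6d480, b4bc36e, f693e8e, fc828ed} — 11 commits.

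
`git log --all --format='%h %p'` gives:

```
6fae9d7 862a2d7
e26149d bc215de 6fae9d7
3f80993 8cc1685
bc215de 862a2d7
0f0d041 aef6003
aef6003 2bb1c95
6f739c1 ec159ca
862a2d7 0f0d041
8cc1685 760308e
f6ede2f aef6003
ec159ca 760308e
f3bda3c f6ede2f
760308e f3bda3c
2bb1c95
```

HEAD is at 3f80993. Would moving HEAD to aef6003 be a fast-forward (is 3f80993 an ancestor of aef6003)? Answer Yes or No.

A fast-forward from 3f80993 to aef6003 is possible iff 3f80993 is an ancestor of aef6003.
Ancestors of aef6003: {2bb1c95, aef6003}.
3f80993 is not among them, so fast-forward is not possible.

No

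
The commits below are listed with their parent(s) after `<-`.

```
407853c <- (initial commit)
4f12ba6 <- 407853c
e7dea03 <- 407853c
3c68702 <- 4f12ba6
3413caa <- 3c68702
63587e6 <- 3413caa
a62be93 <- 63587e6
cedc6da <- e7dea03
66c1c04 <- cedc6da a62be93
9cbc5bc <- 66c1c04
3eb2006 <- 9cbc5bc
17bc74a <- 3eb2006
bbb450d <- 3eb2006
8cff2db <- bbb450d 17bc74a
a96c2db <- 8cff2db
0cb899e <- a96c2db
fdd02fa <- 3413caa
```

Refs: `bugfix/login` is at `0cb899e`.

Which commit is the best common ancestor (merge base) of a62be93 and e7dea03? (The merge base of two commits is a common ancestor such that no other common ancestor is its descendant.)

Ancestors of a62be93: {3413caa, 3c68702, 407853c, 4f12ba6, 63587e6, a62be93}.
Ancestors of e7dea03: {407853c, e7dea03}.
Common ancestors: {407853c}.
The only common ancestor is 407853c, so it is the merge base.

407853c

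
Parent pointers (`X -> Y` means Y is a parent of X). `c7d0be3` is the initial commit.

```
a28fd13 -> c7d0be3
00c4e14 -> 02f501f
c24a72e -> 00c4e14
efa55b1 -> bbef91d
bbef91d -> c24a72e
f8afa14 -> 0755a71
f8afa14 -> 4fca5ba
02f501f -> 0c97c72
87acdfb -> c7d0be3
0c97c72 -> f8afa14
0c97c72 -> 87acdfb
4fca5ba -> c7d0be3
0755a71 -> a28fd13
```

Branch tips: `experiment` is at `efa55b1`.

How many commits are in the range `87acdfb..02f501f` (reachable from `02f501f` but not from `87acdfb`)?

6

Reachable from 02f501f: {02f501f, 0755a71, 0c97c72, 4fca5ba, 87acdfb, a28fd13, c7d0be3, f8afa14}.
Reachable from 87acdfb: {87acdfb, c7d0be3}.
In 02f501f's history but not 87acdfb's: {02f501f, 0755a71, 0c97c72, 4fca5ba, a28fd13, f8afa14} — 6 commits.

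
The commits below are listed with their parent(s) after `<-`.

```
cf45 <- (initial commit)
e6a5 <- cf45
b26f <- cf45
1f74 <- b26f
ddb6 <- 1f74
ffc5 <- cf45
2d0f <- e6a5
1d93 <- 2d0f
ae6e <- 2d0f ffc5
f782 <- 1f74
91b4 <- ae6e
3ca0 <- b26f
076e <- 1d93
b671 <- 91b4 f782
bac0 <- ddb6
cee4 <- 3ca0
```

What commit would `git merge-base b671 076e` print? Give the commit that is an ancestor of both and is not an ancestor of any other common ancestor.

Ancestors of b671: {1f74, 2d0f, 91b4, ae6e, b26f, b671, cf45, e6a5, f782, ffc5}.
Ancestors of 076e: {076e, 1d93, 2d0f, cf45, e6a5}.
Common ancestors: {2d0f, cf45, e6a5}.
Among these, 2d0f is not an ancestor of any other common ancestor — it is the merge base.

2d0f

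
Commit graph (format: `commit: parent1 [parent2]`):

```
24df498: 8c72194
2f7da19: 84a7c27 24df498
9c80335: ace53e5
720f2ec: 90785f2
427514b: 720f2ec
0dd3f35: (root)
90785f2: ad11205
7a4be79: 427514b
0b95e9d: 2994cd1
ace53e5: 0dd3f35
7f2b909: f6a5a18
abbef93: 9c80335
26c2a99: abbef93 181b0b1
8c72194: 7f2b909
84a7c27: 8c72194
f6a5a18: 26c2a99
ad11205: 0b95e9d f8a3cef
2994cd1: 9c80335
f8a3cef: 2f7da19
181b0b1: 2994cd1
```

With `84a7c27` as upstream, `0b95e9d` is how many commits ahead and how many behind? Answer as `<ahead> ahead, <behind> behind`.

Reachable from 0b95e9d: {0b95e9d, 0dd3f35, 2994cd1, 9c80335, ace53e5}.
Reachable from 84a7c27: {0dd3f35, 181b0b1, 26c2a99, 2994cd1, 7f2b909, 84a7c27, 8c72194, 9c80335, abbef93, ace53e5, f6a5a18}.
Only in 0b95e9d's history (ahead): {0b95e9d} — 1.
Only in 84a7c27's history (behind): {181b0b1, 26c2a99, 7f2b909, 84a7c27, 8c72194, abbef93, f6a5a18} — 7.

1 ahead, 7 behind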